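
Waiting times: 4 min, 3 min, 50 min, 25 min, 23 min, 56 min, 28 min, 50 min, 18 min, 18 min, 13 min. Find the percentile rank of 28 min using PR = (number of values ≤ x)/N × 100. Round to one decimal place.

N = 11.
Strictly below 28: 7. Equal to 28: 1.
PR = 8/11 × 100 = 72.7

72.7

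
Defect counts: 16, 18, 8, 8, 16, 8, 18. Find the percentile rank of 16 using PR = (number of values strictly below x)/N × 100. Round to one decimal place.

42.9

N = 7.
Strictly below 16: 3. Equal to 16: 2.
PR = 3/7 × 100 = 42.9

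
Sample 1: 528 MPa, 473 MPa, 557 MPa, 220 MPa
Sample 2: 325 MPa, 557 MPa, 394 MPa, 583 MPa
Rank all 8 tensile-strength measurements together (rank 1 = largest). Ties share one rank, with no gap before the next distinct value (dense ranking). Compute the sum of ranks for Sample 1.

16

Sorted (descending): 583, 557, 557, 528, 473, 394, 325, 220
The 2 values of 557 share dense rank 2.
Remaining distinct values take the next consecutive integers.
Sample 1 values → pooled ranks: 528→3, 473→4, 557→2, 220→7
Rank sum = 3 + 4 + 2 + 7 = 16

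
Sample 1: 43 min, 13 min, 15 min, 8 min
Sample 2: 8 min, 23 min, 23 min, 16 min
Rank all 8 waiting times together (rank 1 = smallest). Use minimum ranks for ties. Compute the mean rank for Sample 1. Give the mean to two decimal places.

4.00

Sorted (ascending): 8, 8, 13, 15, 16, 23, 23, 43
The 2 values of 8 occupy positions 1–2 → each gets rank 1.
The 2 values of 23 occupy positions 6–7 → each gets rank 6.
Sample 1 values → pooled ranks: 43→8, 13→3, 15→4, 8→1
Mean rank = (8 + 3 + 4 + 1) / 4 = 4.00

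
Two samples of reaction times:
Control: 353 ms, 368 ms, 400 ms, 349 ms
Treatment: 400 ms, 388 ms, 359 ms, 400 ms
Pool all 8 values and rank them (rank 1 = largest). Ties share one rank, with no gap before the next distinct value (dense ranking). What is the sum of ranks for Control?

Sorted (descending): 400, 400, 400, 388, 368, 359, 353, 349
The 3 values of 400 share dense rank 1.
Remaining distinct values take the next consecutive integers.
Control values → pooled ranks: 353→5, 368→3, 400→1, 349→6
Rank sum = 5 + 3 + 1 + 6 = 15

15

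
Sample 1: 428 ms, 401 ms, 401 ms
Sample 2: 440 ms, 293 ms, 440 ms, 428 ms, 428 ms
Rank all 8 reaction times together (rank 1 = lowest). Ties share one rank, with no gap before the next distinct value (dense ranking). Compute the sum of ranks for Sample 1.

Sorted (ascending): 293, 401, 401, 428, 428, 428, 440, 440
The 2 values of 401 share dense rank 2.
The 3 values of 428 share dense rank 3.
The 2 values of 440 share dense rank 4.
Remaining distinct values take the next consecutive integers.
Sample 1 values → pooled ranks: 428→3, 401→2, 401→2
Rank sum = 3 + 2 + 2 = 7

7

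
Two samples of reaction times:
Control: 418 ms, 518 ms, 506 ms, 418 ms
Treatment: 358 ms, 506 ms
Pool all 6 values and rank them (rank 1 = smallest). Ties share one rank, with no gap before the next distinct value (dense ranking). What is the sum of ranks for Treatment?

Sorted (ascending): 358, 418, 418, 506, 506, 518
The 2 values of 418 share dense rank 2.
The 2 values of 506 share dense rank 3.
Remaining distinct values take the next consecutive integers.
Treatment values → pooled ranks: 358→1, 506→3
Rank sum = 1 + 3 = 4

4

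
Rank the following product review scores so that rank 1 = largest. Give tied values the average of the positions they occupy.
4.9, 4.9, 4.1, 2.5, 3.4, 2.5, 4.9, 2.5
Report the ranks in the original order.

2, 2, 4, 7, 5, 7, 2, 7

Sorted (descending): 4.9, 4.9, 4.9, 4.1, 3.4, 2.5, 2.5, 2.5
The 3 values of 4.9 occupy positions 1–3 → average rank 2.
The 3 values of 2.5 occupy positions 6–8 → average rank 7.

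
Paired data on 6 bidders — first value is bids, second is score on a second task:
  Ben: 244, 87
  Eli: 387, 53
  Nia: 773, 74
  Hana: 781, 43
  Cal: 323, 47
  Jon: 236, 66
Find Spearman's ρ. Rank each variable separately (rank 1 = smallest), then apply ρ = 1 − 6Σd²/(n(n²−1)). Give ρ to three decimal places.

Ranks of variable 1: 2, 4, 5, 6, 3, 1
Ranks of variable 2: 6, 3, 5, 1, 2, 4
d = r₁ − r₂: -4, 1, 0, 5, 1, -3
d²: 16, 1, 0, 25, 1, 9; Σd² = 52
ρ = 1 − 6·52/(6·35) = 1 − 312/210 = -0.486

-0.486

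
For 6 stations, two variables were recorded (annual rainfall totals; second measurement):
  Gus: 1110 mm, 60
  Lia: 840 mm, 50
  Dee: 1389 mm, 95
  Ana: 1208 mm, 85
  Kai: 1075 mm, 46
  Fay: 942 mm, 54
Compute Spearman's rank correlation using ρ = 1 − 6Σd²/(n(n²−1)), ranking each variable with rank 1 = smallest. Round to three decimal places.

0.829

Ranks of variable 1: 4, 1, 6, 5, 3, 2
Ranks of variable 2: 4, 2, 6, 5, 1, 3
d = r₁ − r₂: 0, -1, 0, 0, 2, -1
d²: 0, 1, 0, 0, 4, 1; Σd² = 6
ρ = 1 − 6·6/(6·35) = 1 − 36/210 = 0.829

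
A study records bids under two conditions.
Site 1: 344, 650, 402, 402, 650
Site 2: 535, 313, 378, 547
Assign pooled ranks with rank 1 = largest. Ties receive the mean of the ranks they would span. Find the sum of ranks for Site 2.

23

Sorted (descending): 650, 650, 547, 535, 402, 402, 378, 344, 313
The 2 values of 650 occupy positions 1–2 → average rank (1+2)/2 = 1.5.
The 2 values of 402 occupy positions 5–6 → average rank (5+6)/2 = 5.5.
Site 2 values → pooled ranks: 535→4, 313→9, 378→7, 547→3
Rank sum = 4 + 9 + 7 + 3 = 23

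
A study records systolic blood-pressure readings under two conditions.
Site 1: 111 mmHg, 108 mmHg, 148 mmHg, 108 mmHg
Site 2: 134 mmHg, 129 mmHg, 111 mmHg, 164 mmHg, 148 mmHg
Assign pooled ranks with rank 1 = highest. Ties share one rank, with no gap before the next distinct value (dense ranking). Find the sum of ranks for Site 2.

15

Sorted (descending): 164, 148, 148, 134, 129, 111, 111, 108, 108
The 2 values of 148 share dense rank 2.
The 2 values of 111 share dense rank 5.
The 2 values of 108 share dense rank 6.
Remaining distinct values take the next consecutive integers.
Site 2 values → pooled ranks: 134→3, 129→4, 111→5, 164→1, 148→2
Rank sum = 3 + 4 + 5 + 1 + 2 = 15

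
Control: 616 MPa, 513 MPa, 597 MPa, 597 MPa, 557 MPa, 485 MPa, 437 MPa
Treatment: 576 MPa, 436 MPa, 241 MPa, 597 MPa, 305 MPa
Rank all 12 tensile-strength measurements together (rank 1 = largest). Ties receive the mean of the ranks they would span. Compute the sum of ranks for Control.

Sorted (descending): 616, 597, 597, 597, 576, 557, 513, 485, 437, 436, 305, 241
The 3 values of 597 occupy positions 2–4 → average rank 3.
Control values → pooled ranks: 616→1, 513→7, 597→3, 597→3, 557→6, 485→8, 437→9
Rank sum = 1 + 7 + 3 + 3 + 6 + 8 + 9 = 37

37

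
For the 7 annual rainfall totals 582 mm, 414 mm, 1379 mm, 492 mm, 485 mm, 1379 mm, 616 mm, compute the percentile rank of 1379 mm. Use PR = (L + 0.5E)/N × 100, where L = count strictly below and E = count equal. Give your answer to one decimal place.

85.7

N = 7.
Strictly below 1379: 5. Equal to 1379: 2.
PR = (5 + 0.5·2)/7 × 100 = 85.7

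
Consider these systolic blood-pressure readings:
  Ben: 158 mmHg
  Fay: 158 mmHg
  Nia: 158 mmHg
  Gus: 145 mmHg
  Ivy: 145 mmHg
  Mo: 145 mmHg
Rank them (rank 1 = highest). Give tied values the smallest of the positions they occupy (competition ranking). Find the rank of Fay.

Sorted (descending): 158, 158, 158, 145, 145, 145
The 3 values of 158 occupy positions 1–3 → each gets rank 1.
The 3 values of 145 occupy positions 4–6 → each gets rank 4.
Fay has value 158 mmHg → rank 1.

1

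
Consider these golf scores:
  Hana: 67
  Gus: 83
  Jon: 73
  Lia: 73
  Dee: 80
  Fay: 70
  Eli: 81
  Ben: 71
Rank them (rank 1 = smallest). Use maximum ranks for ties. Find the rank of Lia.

5

Sorted (ascending): 67, 70, 71, 73, 73, 80, 81, 83
The 2 values of 73 occupy positions 4–5 → each gets rank 5.
Lia has value 73 → rank 5.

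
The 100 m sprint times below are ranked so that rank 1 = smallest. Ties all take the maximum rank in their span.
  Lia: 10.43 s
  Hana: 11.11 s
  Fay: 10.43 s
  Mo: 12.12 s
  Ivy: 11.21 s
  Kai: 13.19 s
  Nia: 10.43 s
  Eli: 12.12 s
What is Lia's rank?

Sorted (ascending): 10.43, 10.43, 10.43, 11.11, 11.21, 12.12, 12.12, 13.19
The 3 values of 10.43 occupy positions 1–3 → each gets rank 3.
The 2 values of 12.12 occupy positions 6–7 → each gets rank 7.
Lia has value 10.43 s → rank 3.

3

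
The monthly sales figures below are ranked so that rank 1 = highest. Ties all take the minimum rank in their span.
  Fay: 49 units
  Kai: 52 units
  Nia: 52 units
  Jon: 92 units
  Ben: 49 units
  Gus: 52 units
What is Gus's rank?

2

Sorted (descending): 92, 52, 52, 52, 49, 49
The 3 values of 52 occupy positions 2–4 → each gets rank 2.
The 2 values of 49 occupy positions 5–6 → each gets rank 5.
Gus has value 52 units → rank 2.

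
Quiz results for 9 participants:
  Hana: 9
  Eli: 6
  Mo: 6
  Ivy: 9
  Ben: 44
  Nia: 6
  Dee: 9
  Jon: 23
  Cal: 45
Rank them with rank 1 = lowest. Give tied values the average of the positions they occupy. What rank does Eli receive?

2

Sorted (ascending): 6, 6, 6, 9, 9, 9, 23, 44, 45
The 3 values of 6 occupy positions 1–3 → average rank 2.
The 3 values of 9 occupy positions 4–6 → average rank 5.
Eli has value 6 → rank 2.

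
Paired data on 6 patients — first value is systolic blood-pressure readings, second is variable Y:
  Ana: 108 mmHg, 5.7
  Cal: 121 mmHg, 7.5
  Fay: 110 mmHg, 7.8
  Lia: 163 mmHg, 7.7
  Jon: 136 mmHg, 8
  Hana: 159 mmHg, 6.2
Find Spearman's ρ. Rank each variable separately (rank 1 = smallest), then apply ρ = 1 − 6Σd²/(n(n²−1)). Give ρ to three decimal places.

Ranks of variable 1: 1, 3, 2, 6, 4, 5
Ranks of variable 2: 1, 3, 5, 4, 6, 2
d = r₁ − r₂: 0, 0, -3, 2, -2, 3
d²: 0, 0, 9, 4, 4, 9; Σd² = 26
ρ = 1 − 6·26/(6·35) = 1 − 156/210 = 0.257

0.257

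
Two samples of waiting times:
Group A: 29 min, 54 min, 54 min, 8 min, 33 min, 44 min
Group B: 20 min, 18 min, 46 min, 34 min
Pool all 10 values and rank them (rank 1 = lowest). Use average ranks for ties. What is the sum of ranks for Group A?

36

Sorted (ascending): 8, 18, 20, 29, 33, 34, 44, 46, 54, 54
The 2 values of 54 occupy positions 9–10 → average rank (9+10)/2 = 9.5.
Group A values → pooled ranks: 29→4, 54→9.5, 54→9.5, 8→1, 33→5, 44→7
Rank sum = 4 + 9.5 + 9.5 + 1 + 5 + 7 = 36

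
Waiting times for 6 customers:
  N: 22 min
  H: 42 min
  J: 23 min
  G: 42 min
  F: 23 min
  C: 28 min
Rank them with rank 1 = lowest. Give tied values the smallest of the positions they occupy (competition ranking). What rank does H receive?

Sorted (ascending): 22, 23, 23, 28, 42, 42
The 2 values of 23 occupy positions 2–3 → each gets rank 2.
The 2 values of 42 occupy positions 5–6 → each gets rank 5.
H has value 42 min → rank 5.

5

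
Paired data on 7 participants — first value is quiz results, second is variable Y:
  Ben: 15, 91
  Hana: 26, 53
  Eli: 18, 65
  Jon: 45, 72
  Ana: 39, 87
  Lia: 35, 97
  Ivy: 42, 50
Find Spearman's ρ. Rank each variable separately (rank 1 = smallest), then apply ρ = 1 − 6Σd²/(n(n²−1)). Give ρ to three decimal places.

-0.250

Ranks of variable 1: 1, 3, 2, 7, 5, 4, 6
Ranks of variable 2: 6, 2, 3, 4, 5, 7, 1
d = r₁ − r₂: -5, 1, -1, 3, 0, -3, 5
d²: 25, 1, 1, 9, 0, 9, 25; Σd² = 70
ρ = 1 − 6·70/(7·48) = 1 − 420/336 = -0.250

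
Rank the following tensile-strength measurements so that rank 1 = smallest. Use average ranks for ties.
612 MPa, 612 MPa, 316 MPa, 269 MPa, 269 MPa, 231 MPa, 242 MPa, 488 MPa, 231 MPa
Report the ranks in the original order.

Sorted (ascending): 231, 231, 242, 269, 269, 316, 488, 612, 612
The 2 values of 231 occupy positions 1–2 → average rank (1+2)/2 = 1.5.
The 2 values of 269 occupy positions 4–5 → average rank (4+5)/2 = 4.5.
The 2 values of 612 occupy positions 8–9 → average rank (8+9)/2 = 8.5.

8.5, 8.5, 6, 4.5, 4.5, 1.5, 3, 7, 1.5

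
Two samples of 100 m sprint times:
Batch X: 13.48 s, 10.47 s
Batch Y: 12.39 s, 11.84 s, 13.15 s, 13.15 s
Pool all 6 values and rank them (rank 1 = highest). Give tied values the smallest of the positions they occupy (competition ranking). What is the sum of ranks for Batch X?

7

Sorted (descending): 13.48, 13.15, 13.15, 12.39, 11.84, 10.47
The 2 values of 13.15 occupy positions 2–3 → each gets rank 2.
Batch X values → pooled ranks: 13.48→1, 10.47→6
Rank sum = 1 + 6 = 7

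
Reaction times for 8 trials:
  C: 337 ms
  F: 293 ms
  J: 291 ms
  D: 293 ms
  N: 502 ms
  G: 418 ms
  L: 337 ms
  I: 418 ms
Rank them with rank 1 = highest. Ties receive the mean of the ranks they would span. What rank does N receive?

1

Sorted (descending): 502, 418, 418, 337, 337, 293, 293, 291
The 2 values of 418 occupy positions 2–3 → average rank (2+3)/2 = 2.5.
The 2 values of 337 occupy positions 4–5 → average rank (4+5)/2 = 4.5.
The 2 values of 293 occupy positions 6–7 → average rank (6+7)/2 = 6.5.
N has value 502 ms → rank 1.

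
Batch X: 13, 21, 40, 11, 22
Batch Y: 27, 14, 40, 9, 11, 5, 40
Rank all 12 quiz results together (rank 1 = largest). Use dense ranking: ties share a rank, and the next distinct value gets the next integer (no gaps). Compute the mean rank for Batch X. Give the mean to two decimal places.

Sorted (descending): 40, 40, 40, 27, 22, 21, 14, 13, 11, 11, 9, 5
The 3 values of 40 share dense rank 1.
The 2 values of 11 share dense rank 7.
Remaining distinct values take the next consecutive integers.
Batch X values → pooled ranks: 13→6, 21→4, 40→1, 11→7, 22→3
Mean rank = (6 + 4 + 1 + 7 + 3) / 5 = 4.20

4.20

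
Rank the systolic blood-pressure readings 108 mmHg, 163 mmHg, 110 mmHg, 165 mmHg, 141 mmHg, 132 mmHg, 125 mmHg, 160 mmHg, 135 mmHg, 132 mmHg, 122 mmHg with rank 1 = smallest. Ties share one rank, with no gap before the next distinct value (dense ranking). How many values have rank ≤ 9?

Sorted (ascending): 108, 110, 122, 125, 132, 132, 135, 141, 160, 163, 165
The 2 values of 132 share dense rank 5.
Remaining distinct values take the next consecutive integers.
Ranks ≤ 9: {1, 2, 3, 4, 5, 5, 6, 7, 8, 9} → 10 values.

10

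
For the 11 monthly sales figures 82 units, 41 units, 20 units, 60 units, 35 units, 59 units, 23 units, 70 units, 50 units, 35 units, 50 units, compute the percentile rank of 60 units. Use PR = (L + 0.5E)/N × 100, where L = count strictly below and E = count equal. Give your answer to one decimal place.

77.3

N = 11.
Strictly below 60: 8. Equal to 60: 1.
PR = (8 + 0.5·1)/11 × 100 = 77.3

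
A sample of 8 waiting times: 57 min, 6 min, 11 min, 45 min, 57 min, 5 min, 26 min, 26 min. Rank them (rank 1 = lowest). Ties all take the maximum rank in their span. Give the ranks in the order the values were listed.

8, 2, 3, 6, 8, 1, 5, 5

Sorted (ascending): 5, 6, 11, 26, 26, 45, 57, 57
The 2 values of 26 occupy positions 4–5 → each gets rank 5.
The 2 values of 57 occupy positions 7–8 → each gets rank 8.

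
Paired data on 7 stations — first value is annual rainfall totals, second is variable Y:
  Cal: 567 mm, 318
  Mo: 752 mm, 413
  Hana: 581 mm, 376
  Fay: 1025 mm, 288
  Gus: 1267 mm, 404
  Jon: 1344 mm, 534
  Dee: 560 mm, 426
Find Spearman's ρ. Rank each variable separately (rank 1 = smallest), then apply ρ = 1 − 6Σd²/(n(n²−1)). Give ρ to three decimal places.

0.179

Ranks of variable 1: 2, 4, 3, 5, 6, 7, 1
Ranks of variable 2: 2, 5, 3, 1, 4, 7, 6
d = r₁ − r₂: 0, -1, 0, 4, 2, 0, -5
d²: 0, 1, 0, 16, 4, 0, 25; Σd² = 46
ρ = 1 − 6·46/(7·48) = 1 − 276/336 = 0.179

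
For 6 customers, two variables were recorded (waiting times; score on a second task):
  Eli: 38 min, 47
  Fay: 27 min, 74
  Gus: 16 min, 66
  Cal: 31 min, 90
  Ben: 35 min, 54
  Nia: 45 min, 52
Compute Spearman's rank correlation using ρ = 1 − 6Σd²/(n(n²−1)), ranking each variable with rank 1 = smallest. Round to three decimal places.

-0.714

Ranks of variable 1: 5, 2, 1, 3, 4, 6
Ranks of variable 2: 1, 5, 4, 6, 3, 2
d = r₁ − r₂: 4, -3, -3, -3, 1, 4
d²: 16, 9, 9, 9, 1, 16; Σd² = 60
ρ = 1 − 6·60/(6·35) = 1 − 360/210 = -0.714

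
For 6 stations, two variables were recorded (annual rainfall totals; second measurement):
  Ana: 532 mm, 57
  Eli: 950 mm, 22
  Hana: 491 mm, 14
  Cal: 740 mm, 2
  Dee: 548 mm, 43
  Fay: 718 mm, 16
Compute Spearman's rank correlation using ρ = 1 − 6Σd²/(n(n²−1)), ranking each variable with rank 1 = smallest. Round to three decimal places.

Ranks of variable 1: 2, 6, 1, 5, 3, 4
Ranks of variable 2: 6, 4, 2, 1, 5, 3
d = r₁ − r₂: -4, 2, -1, 4, -2, 1
d²: 16, 4, 1, 16, 4, 1; Σd² = 42
ρ = 1 − 6·42/(6·35) = 1 − 252/210 = -0.200

-0.200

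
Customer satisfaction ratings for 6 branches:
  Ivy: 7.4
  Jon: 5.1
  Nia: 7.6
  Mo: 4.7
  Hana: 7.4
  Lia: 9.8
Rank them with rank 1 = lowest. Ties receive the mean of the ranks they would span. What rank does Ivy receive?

3.5

Sorted (ascending): 4.7, 5.1, 7.4, 7.4, 7.6, 9.8
The 2 values of 7.4 occupy positions 3–4 → average rank (3+4)/2 = 3.5.
Ivy has value 7.4 → rank 3.5.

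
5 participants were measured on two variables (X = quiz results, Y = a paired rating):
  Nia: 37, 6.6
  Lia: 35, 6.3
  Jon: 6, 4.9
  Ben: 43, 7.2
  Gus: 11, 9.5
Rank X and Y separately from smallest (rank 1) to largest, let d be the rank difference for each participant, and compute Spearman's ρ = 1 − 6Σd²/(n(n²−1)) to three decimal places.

Ranks of variable 1: 4, 3, 1, 5, 2
Ranks of variable 2: 3, 2, 1, 4, 5
d = r₁ − r₂: 1, 1, 0, 1, -3
d²: 1, 1, 0, 1, 9; Σd² = 12
ρ = 1 − 6·12/(5·24) = 1 − 72/120 = 0.400

0.400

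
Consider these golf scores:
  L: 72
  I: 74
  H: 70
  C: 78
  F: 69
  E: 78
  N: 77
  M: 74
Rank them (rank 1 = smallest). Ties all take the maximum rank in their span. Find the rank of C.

8

Sorted (ascending): 69, 70, 72, 74, 74, 77, 78, 78
The 2 values of 74 occupy positions 4–5 → each gets rank 5.
The 2 values of 78 occupy positions 7–8 → each gets rank 8.
C has value 78 → rank 8.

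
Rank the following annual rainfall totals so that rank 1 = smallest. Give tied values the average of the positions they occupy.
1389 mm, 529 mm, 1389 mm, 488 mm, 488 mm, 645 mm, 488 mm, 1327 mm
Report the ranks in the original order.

Sorted (ascending): 488, 488, 488, 529, 645, 1327, 1389, 1389
The 3 values of 488 occupy positions 1–3 → average rank 2.
The 2 values of 1389 occupy positions 7–8 → average rank (7+8)/2 = 7.5.

7.5, 4, 7.5, 2, 2, 5, 2, 6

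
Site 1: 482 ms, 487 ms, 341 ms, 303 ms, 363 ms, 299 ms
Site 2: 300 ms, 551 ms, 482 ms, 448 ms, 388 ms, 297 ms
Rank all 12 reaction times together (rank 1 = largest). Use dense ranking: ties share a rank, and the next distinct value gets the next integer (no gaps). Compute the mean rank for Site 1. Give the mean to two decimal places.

Sorted (descending): 551, 487, 482, 482, 448, 388, 363, 341, 303, 300, 299, 297
The 2 values of 482 share dense rank 3.
Remaining distinct values take the next consecutive integers.
Site 1 values → pooled ranks: 482→3, 487→2, 341→7, 303→8, 363→6, 299→10
Mean rank = (3 + 2 + 7 + 8 + 6 + 10) / 6 = 6.00

6.00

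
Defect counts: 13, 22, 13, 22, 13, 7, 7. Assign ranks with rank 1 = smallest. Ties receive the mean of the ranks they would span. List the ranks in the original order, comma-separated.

Sorted (ascending): 7, 7, 13, 13, 13, 22, 22
The 2 values of 7 occupy positions 1–2 → average rank (1+2)/2 = 1.5.
The 3 values of 13 occupy positions 3–5 → average rank 4.
The 2 values of 22 occupy positions 6–7 → average rank (6+7)/2 = 6.5.

4, 6.5, 4, 6.5, 4, 1.5, 1.5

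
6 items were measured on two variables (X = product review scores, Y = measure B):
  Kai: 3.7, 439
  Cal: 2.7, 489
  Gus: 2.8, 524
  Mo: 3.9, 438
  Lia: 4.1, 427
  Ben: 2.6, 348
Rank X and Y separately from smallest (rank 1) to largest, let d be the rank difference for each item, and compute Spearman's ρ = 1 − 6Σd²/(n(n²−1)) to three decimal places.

Ranks of variable 1: 4, 2, 3, 5, 6, 1
Ranks of variable 2: 4, 5, 6, 3, 2, 1
d = r₁ − r₂: 0, -3, -3, 2, 4, 0
d²: 0, 9, 9, 4, 16, 0; Σd² = 38
ρ = 1 − 6·38/(6·35) = 1 − 228/210 = -0.086

-0.086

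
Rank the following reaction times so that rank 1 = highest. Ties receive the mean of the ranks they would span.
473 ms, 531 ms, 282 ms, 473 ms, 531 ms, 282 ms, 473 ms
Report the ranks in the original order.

Sorted (descending): 531, 531, 473, 473, 473, 282, 282
The 2 values of 531 occupy positions 1–2 → average rank (1+2)/2 = 1.5.
The 3 values of 473 occupy positions 3–5 → average rank 4.
The 2 values of 282 occupy positions 6–7 → average rank (6+7)/2 = 6.5.

4, 1.5, 6.5, 4, 1.5, 6.5, 4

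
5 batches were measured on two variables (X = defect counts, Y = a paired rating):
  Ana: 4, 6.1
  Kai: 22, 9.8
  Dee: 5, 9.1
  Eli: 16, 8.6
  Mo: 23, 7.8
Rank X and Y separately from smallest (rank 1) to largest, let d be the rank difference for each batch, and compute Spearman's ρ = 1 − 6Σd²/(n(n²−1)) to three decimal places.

0.300

Ranks of variable 1: 1, 4, 2, 3, 5
Ranks of variable 2: 1, 5, 4, 3, 2
d = r₁ − r₂: 0, -1, -2, 0, 3
d²: 0, 1, 4, 0, 9; Σd² = 14
ρ = 1 − 6·14/(5·24) = 1 − 84/120 = 0.300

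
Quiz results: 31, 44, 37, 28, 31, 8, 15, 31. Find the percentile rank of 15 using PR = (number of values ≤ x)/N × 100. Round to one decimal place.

25.0

N = 8.
Strictly below 15: 1. Equal to 15: 1.
PR = 2/8 × 100 = 25.0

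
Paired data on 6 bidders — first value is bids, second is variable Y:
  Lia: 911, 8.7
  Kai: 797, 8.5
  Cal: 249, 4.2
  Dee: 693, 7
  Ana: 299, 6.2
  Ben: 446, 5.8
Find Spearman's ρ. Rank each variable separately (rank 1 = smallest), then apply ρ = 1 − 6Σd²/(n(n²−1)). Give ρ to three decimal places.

Ranks of variable 1: 6, 5, 1, 4, 2, 3
Ranks of variable 2: 6, 5, 1, 4, 3, 2
d = r₁ − r₂: 0, 0, 0, 0, -1, 1
d²: 0, 0, 0, 0, 1, 1; Σd² = 2
ρ = 1 − 6·2/(6·35) = 1 − 12/210 = 0.943

0.943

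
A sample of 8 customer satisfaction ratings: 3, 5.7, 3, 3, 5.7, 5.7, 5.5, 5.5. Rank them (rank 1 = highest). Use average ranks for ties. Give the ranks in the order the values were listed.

Sorted (descending): 5.7, 5.7, 5.7, 5.5, 5.5, 3, 3, 3
The 3 values of 5.7 occupy positions 1–3 → average rank 2.
The 2 values of 5.5 occupy positions 4–5 → average rank (4+5)/2 = 4.5.
The 3 values of 3 occupy positions 6–8 → average rank 7.

7, 2, 7, 7, 2, 2, 4.5, 4.5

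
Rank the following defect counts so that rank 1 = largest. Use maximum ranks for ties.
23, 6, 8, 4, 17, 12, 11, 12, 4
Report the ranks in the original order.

Sorted (descending): 23, 17, 12, 12, 11, 8, 6, 4, 4
The 2 values of 12 occupy positions 3–4 → each gets rank 4.
The 2 values of 4 occupy positions 8–9 → each gets rank 9.

1, 7, 6, 9, 2, 4, 5, 4, 9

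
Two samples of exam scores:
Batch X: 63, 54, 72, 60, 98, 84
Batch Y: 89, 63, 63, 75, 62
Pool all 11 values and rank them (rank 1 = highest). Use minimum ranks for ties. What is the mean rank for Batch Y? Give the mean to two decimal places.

5.40

Sorted (descending): 98, 89, 84, 75, 72, 63, 63, 63, 62, 60, 54
The 3 values of 63 occupy positions 6–8 → each gets rank 6.
Batch Y values → pooled ranks: 89→2, 63→6, 63→6, 75→4, 62→9
Mean rank = (2 + 6 + 6 + 4 + 9) / 5 = 5.40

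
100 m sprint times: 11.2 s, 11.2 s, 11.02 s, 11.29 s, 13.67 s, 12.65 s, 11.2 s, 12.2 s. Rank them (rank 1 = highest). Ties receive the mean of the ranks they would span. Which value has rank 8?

11.02

Sorted (descending): 13.67, 12.65, 12.2, 11.29, 11.2, 11.2, 11.2, 11.02
The 3 values of 11.2 occupy positions 5–7 → average rank 6.
Rank 8 → value 11.02.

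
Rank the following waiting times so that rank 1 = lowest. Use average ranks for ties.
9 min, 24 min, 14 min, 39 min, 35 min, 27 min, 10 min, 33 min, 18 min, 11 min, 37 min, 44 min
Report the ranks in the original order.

1, 6, 4, 11, 9, 7, 2, 8, 5, 3, 10, 12

Sorted (ascending): 9, 10, 11, 14, 18, 24, 27, 33, 35, 37, 39, 44
No ties — each value takes its position as its rank.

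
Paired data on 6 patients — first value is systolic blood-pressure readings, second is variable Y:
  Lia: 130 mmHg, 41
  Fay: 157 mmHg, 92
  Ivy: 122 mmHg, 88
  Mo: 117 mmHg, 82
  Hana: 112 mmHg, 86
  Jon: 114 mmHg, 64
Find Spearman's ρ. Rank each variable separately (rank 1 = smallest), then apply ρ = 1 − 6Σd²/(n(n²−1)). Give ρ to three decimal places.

0.257

Ranks of variable 1: 5, 6, 4, 3, 1, 2
Ranks of variable 2: 1, 6, 5, 3, 4, 2
d = r₁ − r₂: 4, 0, -1, 0, -3, 0
d²: 16, 0, 1, 0, 9, 0; Σd² = 26
ρ = 1 − 6·26/(6·35) = 1 − 156/210 = 0.257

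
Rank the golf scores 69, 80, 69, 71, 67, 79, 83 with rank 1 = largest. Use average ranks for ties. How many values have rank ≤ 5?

4

Sorted (descending): 83, 80, 79, 71, 69, 69, 67
The 2 values of 69 occupy positions 5–6 → average rank (5+6)/2 = 5.5.
Ranks ≤ 5: {1, 2, 3, 4} → 4 values.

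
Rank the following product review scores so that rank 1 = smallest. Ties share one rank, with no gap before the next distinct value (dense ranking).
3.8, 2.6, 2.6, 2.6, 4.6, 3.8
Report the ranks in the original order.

2, 1, 1, 1, 3, 2

Sorted (ascending): 2.6, 2.6, 2.6, 3.8, 3.8, 4.6
The 3 values of 2.6 share dense rank 1.
The 2 values of 3.8 share dense rank 2.
Remaining distinct values take the next consecutive integers.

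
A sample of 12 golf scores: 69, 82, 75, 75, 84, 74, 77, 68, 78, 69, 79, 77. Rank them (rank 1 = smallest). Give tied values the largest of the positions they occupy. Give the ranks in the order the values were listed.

3, 11, 6, 6, 12, 4, 8, 1, 9, 3, 10, 8

Sorted (ascending): 68, 69, 69, 74, 75, 75, 77, 77, 78, 79, 82, 84
The 2 values of 69 occupy positions 2–3 → each gets rank 3.
The 2 values of 75 occupy positions 5–6 → each gets rank 6.
The 2 values of 77 occupy positions 7–8 → each gets rank 8.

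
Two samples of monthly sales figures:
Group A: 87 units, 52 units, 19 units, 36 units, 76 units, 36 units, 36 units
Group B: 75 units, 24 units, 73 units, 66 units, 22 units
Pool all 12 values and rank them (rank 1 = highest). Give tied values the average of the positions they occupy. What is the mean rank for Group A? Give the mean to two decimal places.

6.43

Sorted (descending): 87, 76, 75, 73, 66, 52, 36, 36, 36, 24, 22, 19
The 3 values of 36 occupy positions 7–9 → average rank 8.
Group A values → pooled ranks: 87→1, 52→6, 19→12, 36→8, 76→2, 36→8, 36→8
Mean rank = (1 + 6 + 12 + 8 + 2 + 8 + 8) / 7 = 6.43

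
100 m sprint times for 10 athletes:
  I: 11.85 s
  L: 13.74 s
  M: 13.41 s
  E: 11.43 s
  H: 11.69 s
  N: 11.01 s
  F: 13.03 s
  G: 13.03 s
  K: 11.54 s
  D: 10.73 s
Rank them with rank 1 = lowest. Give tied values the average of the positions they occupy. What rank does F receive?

7.5

Sorted (ascending): 10.73, 11.01, 11.43, 11.54, 11.69, 11.85, 13.03, 13.03, 13.41, 13.74
The 2 values of 13.03 occupy positions 7–8 → average rank (7+8)/2 = 7.5.
F has value 13.03 s → rank 7.5.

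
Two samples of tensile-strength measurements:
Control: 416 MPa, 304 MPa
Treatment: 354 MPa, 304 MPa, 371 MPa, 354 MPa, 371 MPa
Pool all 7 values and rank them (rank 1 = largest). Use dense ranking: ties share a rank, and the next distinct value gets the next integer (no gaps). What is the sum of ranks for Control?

5

Sorted (descending): 416, 371, 371, 354, 354, 304, 304
The 2 values of 371 share dense rank 2.
The 2 values of 354 share dense rank 3.
The 2 values of 304 share dense rank 4.
Remaining distinct values take the next consecutive integers.
Control values → pooled ranks: 416→1, 304→4
Rank sum = 1 + 4 = 5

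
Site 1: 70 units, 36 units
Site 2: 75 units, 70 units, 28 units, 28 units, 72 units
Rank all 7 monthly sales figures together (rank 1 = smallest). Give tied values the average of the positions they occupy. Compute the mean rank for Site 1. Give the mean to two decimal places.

Sorted (ascending): 28, 28, 36, 70, 70, 72, 75
The 2 values of 28 occupy positions 1–2 → average rank (1+2)/2 = 1.5.
The 2 values of 70 occupy positions 4–5 → average rank (4+5)/2 = 4.5.
Site 1 values → pooled ranks: 70→4.5, 36→3
Mean rank = (4.5 + 3) / 2 = 3.75

3.75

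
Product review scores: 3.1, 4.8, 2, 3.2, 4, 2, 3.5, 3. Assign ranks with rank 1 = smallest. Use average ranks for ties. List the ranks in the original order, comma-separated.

Sorted (ascending): 2, 2, 3, 3.1, 3.2, 3.5, 4, 4.8
The 2 values of 2 occupy positions 1–2 → average rank (1+2)/2 = 1.5.

4, 8, 1.5, 5, 7, 1.5, 6, 3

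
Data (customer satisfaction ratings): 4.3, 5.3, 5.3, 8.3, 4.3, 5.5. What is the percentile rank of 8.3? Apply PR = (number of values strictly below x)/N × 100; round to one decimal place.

N = 6.
Strictly below 8.3: 5. Equal to 8.3: 1.
PR = 5/6 × 100 = 83.3

83.3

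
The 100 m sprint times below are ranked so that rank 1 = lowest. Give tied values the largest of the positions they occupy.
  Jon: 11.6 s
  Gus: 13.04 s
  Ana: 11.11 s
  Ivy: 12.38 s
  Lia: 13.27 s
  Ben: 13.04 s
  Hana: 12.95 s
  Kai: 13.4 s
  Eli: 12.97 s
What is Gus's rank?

7

Sorted (ascending): 11.11, 11.6, 12.38, 12.95, 12.97, 13.04, 13.04, 13.27, 13.4
The 2 values of 13.04 occupy positions 6–7 → each gets rank 7.
Gus has value 13.04 s → rank 7.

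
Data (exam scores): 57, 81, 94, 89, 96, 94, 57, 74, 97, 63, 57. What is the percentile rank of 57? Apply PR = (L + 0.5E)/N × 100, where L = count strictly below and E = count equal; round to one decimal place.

N = 11.
Strictly below 57: 0. Equal to 57: 3.
PR = (0 + 0.5·3)/11 × 100 = 13.6

13.6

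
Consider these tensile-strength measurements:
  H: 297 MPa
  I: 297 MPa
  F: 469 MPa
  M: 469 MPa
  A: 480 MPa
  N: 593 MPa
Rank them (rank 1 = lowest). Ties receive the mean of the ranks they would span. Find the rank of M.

Sorted (ascending): 297, 297, 469, 469, 480, 593
The 2 values of 297 occupy positions 1–2 → average rank (1+2)/2 = 1.5.
The 2 values of 469 occupy positions 3–4 → average rank (3+4)/2 = 3.5.
M has value 469 MPa → rank 3.5.

3.5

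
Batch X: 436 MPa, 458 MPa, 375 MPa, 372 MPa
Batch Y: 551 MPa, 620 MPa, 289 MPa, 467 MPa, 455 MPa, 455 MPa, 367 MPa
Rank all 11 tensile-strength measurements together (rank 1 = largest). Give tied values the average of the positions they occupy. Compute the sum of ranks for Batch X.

28

Sorted (descending): 620, 551, 467, 458, 455, 455, 436, 375, 372, 367, 289
The 2 values of 455 occupy positions 5–6 → average rank (5+6)/2 = 5.5.
Batch X values → pooled ranks: 436→7, 458→4, 375→8, 372→9
Rank sum = 7 + 4 + 8 + 9 = 28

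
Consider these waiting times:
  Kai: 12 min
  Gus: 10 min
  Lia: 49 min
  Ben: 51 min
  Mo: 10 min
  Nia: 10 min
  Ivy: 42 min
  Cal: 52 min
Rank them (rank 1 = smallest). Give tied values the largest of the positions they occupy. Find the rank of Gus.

Sorted (ascending): 10, 10, 10, 12, 42, 49, 51, 52
The 3 values of 10 occupy positions 1–3 → each gets rank 3.
Gus has value 10 min → rank 3.

3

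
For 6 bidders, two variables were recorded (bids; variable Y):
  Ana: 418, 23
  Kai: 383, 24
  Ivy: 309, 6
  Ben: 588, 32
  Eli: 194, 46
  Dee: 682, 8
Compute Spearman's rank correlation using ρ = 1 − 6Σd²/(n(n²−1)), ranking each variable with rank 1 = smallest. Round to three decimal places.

Ranks of variable 1: 4, 3, 2, 5, 1, 6
Ranks of variable 2: 3, 4, 1, 5, 6, 2
d = r₁ − r₂: 1, -1, 1, 0, -5, 4
d²: 1, 1, 1, 0, 25, 16; Σd² = 44
ρ = 1 − 6·44/(6·35) = 1 − 264/210 = -0.257

-0.257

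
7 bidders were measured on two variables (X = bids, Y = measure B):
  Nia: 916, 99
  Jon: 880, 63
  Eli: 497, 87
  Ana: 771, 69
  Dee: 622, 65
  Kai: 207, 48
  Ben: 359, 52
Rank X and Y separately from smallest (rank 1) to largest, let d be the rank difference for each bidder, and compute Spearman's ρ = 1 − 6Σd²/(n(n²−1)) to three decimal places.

Ranks of variable 1: 7, 6, 3, 5, 4, 1, 2
Ranks of variable 2: 7, 3, 6, 5, 4, 1, 2
d = r₁ − r₂: 0, 3, -3, 0, 0, 0, 0
d²: 0, 9, 9, 0, 0, 0, 0; Σd² = 18
ρ = 1 − 6·18/(7·48) = 1 − 108/336 = 0.679

0.679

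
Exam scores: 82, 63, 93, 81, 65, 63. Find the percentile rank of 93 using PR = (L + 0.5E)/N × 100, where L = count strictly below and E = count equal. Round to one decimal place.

91.7

N = 6.
Strictly below 93: 5. Equal to 93: 1.
PR = (5 + 0.5·1)/6 × 100 = 91.7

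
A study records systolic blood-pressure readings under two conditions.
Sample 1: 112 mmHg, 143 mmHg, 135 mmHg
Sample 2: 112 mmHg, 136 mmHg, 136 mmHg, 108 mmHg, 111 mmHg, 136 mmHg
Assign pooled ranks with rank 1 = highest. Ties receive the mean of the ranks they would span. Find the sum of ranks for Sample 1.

12.5

Sorted (descending): 143, 136, 136, 136, 135, 112, 112, 111, 108
The 3 values of 136 occupy positions 2–4 → average rank 3.
The 2 values of 112 occupy positions 6–7 → average rank (6+7)/2 = 6.5.
Sample 1 values → pooled ranks: 112→6.5, 143→1, 135→5
Rank sum = 6.5 + 1 + 5 = 12.5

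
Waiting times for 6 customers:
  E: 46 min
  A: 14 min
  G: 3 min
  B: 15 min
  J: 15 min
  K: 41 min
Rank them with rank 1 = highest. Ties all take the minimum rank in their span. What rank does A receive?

Sorted (descending): 46, 41, 15, 15, 14, 3
The 2 values of 15 occupy positions 3–4 → each gets rank 3.
A has value 14 min → rank 5.

5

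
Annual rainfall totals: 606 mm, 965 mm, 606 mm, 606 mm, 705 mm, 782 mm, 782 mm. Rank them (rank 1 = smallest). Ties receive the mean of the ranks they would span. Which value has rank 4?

705

Sorted (ascending): 606, 606, 606, 705, 782, 782, 965
The 3 values of 606 occupy positions 1–3 → average rank 2.
The 2 values of 782 occupy positions 5–6 → average rank (5+6)/2 = 5.5.
Rank 4 → value 705.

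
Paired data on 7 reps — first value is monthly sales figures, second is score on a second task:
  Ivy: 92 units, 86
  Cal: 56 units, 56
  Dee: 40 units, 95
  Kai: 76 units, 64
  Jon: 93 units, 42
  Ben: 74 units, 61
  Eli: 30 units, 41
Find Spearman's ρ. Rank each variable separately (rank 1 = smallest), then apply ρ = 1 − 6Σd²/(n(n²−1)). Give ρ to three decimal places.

0.107

Ranks of variable 1: 6, 3, 2, 5, 7, 4, 1
Ranks of variable 2: 6, 3, 7, 5, 2, 4, 1
d = r₁ − r₂: 0, 0, -5, 0, 5, 0, 0
d²: 0, 0, 25, 0, 25, 0, 0; Σd² = 50
ρ = 1 − 6·50/(7·48) = 1 − 300/336 = 0.107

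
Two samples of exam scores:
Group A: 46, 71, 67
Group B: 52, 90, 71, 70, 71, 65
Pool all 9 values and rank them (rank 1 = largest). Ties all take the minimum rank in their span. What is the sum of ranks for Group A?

Sorted (descending): 90, 71, 71, 71, 70, 67, 65, 52, 46
The 3 values of 71 occupy positions 2–4 → each gets rank 2.
Group A values → pooled ranks: 46→9, 71→2, 67→6
Rank sum = 9 + 2 + 6 = 17

17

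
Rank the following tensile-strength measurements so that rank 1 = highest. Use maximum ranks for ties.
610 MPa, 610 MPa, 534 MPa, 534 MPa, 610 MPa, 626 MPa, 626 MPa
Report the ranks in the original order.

Sorted (descending): 626, 626, 610, 610, 610, 534, 534
The 2 values of 626 occupy positions 1–2 → each gets rank 2.
The 3 values of 610 occupy positions 3–5 → each gets rank 5.
The 2 values of 534 occupy positions 6–7 → each gets rank 7.

5, 5, 7, 7, 5, 2, 2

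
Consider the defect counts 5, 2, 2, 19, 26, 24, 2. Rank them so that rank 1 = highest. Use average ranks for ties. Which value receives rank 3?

19

Sorted (descending): 26, 24, 19, 5, 2, 2, 2
The 3 values of 2 occupy positions 5–7 → average rank 6.
Rank 3 → value 19.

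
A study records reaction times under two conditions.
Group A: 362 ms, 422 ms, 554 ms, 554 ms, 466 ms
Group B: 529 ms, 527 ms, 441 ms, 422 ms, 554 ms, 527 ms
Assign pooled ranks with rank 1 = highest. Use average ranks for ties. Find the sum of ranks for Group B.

Sorted (descending): 554, 554, 554, 529, 527, 527, 466, 441, 422, 422, 362
The 3 values of 554 occupy positions 1–3 → average rank 2.
The 2 values of 527 occupy positions 5–6 → average rank (5+6)/2 = 5.5.
The 2 values of 422 occupy positions 9–10 → average rank (9+10)/2 = 9.5.
Group B values → pooled ranks: 529→4, 527→5.5, 441→8, 422→9.5, 554→2, 527→5.5
Rank sum = 4 + 5.5 + 8 + 9.5 + 2 + 5.5 = 34.5

34.5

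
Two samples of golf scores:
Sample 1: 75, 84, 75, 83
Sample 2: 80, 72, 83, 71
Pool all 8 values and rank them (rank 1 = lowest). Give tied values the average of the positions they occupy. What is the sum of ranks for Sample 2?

Sorted (ascending): 71, 72, 75, 75, 80, 83, 83, 84
The 2 values of 75 occupy positions 3–4 → average rank (3+4)/2 = 3.5.
The 2 values of 83 occupy positions 6–7 → average rank (6+7)/2 = 6.5.
Sample 2 values → pooled ranks: 80→5, 72→2, 83→6.5, 71→1
Rank sum = 5 + 2 + 6.5 + 1 = 14.5

14.5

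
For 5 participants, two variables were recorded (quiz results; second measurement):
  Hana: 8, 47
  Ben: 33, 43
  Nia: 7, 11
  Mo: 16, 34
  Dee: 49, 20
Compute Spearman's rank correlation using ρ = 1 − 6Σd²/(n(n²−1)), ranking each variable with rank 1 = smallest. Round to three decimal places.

0.100

Ranks of variable 1: 2, 4, 1, 3, 5
Ranks of variable 2: 5, 4, 1, 3, 2
d = r₁ − r₂: -3, 0, 0, 0, 3
d²: 9, 0, 0, 0, 9; Σd² = 18
ρ = 1 − 6·18/(5·24) = 1 − 108/120 = 0.100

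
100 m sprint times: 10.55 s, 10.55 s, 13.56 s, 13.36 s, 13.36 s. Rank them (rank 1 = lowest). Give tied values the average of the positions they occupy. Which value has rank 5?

Sorted (ascending): 10.55, 10.55, 13.36, 13.36, 13.56
The 2 values of 10.55 occupy positions 1–2 → average rank (1+2)/2 = 1.5.
The 2 values of 13.36 occupy positions 3–4 → average rank (3+4)/2 = 3.5.
Rank 5 → value 13.56.

13.56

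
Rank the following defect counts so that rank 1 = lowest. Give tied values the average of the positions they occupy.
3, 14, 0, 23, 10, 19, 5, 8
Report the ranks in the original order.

Sorted (ascending): 0, 3, 5, 8, 10, 14, 19, 23
No ties — each value takes its position as its rank.

2, 6, 1, 8, 5, 7, 3, 4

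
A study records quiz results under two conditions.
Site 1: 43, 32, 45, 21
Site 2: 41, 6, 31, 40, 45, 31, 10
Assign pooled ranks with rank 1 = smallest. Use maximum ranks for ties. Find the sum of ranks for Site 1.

29

Sorted (ascending): 6, 10, 21, 31, 31, 32, 40, 41, 43, 45, 45
The 2 values of 31 occupy positions 4–5 → each gets rank 5.
The 2 values of 45 occupy positions 10–11 → each gets rank 11.
Site 1 values → pooled ranks: 43→9, 32→6, 45→11, 21→3
Rank sum = 9 + 6 + 11 + 3 = 29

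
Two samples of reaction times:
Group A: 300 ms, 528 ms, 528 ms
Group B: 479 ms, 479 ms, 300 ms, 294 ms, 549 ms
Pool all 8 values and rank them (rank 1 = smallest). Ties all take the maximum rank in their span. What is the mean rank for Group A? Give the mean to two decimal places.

Sorted (ascending): 294, 300, 300, 479, 479, 528, 528, 549
The 2 values of 300 occupy positions 2–3 → each gets rank 3.
The 2 values of 479 occupy positions 4–5 → each gets rank 5.
The 2 values of 528 occupy positions 6–7 → each gets rank 7.
Group A values → pooled ranks: 300→3, 528→7, 528→7
Mean rank = (3 + 7 + 7) / 3 = 5.67

5.67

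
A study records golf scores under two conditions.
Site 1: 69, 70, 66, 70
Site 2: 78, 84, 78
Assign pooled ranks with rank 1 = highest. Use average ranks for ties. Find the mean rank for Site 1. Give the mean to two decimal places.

5.50

Sorted (descending): 84, 78, 78, 70, 70, 69, 66
The 2 values of 78 occupy positions 2–3 → average rank (2+3)/2 = 2.5.
The 2 values of 70 occupy positions 4–5 → average rank (4+5)/2 = 4.5.
Site 1 values → pooled ranks: 69→6, 70→4.5, 66→7, 70→4.5
Mean rank = (6 + 4.5 + 7 + 4.5) / 4 = 5.50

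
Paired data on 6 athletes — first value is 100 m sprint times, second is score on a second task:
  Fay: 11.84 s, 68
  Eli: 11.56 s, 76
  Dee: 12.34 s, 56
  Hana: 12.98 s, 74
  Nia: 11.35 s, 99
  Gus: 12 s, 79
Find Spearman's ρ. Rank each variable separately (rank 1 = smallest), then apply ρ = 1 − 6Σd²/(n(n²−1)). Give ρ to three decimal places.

Ranks of variable 1: 3, 2, 5, 6, 1, 4
Ranks of variable 2: 2, 4, 1, 3, 6, 5
d = r₁ − r₂: 1, -2, 4, 3, -5, -1
d²: 1, 4, 16, 9, 25, 1; Σd² = 56
ρ = 1 − 6·56/(6·35) = 1 − 336/210 = -0.600

-0.600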